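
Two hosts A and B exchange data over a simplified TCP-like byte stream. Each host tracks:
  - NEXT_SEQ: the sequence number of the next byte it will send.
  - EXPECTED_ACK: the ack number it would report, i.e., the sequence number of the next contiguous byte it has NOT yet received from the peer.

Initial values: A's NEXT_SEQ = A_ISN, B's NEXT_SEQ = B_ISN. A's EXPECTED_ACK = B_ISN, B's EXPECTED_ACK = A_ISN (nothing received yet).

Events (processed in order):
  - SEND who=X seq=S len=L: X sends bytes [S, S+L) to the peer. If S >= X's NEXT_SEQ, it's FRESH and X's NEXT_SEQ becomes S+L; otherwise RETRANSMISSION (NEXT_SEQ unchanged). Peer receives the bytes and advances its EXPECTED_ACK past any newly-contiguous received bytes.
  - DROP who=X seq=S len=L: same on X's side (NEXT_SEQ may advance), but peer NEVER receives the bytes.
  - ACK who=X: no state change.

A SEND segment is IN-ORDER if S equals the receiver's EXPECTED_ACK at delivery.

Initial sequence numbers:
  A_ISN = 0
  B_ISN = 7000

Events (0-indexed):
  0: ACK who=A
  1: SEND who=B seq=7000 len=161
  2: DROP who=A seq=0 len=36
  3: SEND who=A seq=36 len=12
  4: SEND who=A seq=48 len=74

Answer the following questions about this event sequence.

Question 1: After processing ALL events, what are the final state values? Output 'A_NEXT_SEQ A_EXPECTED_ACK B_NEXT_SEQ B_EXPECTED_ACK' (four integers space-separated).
After event 0: A_seq=0 A_ack=7000 B_seq=7000 B_ack=0
After event 1: A_seq=0 A_ack=7161 B_seq=7161 B_ack=0
After event 2: A_seq=36 A_ack=7161 B_seq=7161 B_ack=0
After event 3: A_seq=48 A_ack=7161 B_seq=7161 B_ack=0
After event 4: A_seq=122 A_ack=7161 B_seq=7161 B_ack=0

Answer: 122 7161 7161 0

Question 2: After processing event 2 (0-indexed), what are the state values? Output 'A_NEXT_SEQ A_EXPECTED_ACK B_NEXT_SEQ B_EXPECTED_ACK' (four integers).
After event 0: A_seq=0 A_ack=7000 B_seq=7000 B_ack=0
After event 1: A_seq=0 A_ack=7161 B_seq=7161 B_ack=0
After event 2: A_seq=36 A_ack=7161 B_seq=7161 B_ack=0

36 7161 7161 0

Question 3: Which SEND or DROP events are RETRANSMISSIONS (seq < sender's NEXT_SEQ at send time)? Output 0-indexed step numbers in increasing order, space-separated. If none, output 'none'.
Answer: none

Derivation:
Step 1: SEND seq=7000 -> fresh
Step 2: DROP seq=0 -> fresh
Step 3: SEND seq=36 -> fresh
Step 4: SEND seq=48 -> fresh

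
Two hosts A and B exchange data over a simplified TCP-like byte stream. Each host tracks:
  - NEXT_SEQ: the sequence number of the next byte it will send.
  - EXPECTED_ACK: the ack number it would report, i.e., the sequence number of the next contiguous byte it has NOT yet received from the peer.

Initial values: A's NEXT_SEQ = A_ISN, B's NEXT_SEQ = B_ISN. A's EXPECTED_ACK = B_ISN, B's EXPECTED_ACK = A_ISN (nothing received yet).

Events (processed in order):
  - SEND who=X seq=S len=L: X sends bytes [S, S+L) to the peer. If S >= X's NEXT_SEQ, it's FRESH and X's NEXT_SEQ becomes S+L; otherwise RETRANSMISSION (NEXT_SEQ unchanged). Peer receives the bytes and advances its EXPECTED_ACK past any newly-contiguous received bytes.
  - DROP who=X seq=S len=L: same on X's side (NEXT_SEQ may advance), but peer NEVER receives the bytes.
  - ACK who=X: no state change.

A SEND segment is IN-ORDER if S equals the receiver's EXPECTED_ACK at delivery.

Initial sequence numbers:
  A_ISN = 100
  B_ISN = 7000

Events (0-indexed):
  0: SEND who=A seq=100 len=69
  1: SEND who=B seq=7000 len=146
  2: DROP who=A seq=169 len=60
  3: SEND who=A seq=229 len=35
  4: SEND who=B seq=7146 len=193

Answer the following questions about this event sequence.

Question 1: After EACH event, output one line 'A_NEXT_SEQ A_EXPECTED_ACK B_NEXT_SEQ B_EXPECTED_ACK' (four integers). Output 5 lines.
169 7000 7000 169
169 7146 7146 169
229 7146 7146 169
264 7146 7146 169
264 7339 7339 169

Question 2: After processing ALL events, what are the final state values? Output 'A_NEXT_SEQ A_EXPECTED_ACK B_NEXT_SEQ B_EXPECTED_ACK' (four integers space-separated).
Answer: 264 7339 7339 169

Derivation:
After event 0: A_seq=169 A_ack=7000 B_seq=7000 B_ack=169
After event 1: A_seq=169 A_ack=7146 B_seq=7146 B_ack=169
After event 2: A_seq=229 A_ack=7146 B_seq=7146 B_ack=169
After event 3: A_seq=264 A_ack=7146 B_seq=7146 B_ack=169
After event 4: A_seq=264 A_ack=7339 B_seq=7339 B_ack=169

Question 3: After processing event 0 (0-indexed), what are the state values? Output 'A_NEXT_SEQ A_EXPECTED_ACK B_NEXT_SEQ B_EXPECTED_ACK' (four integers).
After event 0: A_seq=169 A_ack=7000 B_seq=7000 B_ack=169

169 7000 7000 169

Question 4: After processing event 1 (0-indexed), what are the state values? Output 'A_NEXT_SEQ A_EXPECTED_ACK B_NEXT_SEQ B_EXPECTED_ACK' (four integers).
After event 0: A_seq=169 A_ack=7000 B_seq=7000 B_ack=169
After event 1: A_seq=169 A_ack=7146 B_seq=7146 B_ack=169

169 7146 7146 169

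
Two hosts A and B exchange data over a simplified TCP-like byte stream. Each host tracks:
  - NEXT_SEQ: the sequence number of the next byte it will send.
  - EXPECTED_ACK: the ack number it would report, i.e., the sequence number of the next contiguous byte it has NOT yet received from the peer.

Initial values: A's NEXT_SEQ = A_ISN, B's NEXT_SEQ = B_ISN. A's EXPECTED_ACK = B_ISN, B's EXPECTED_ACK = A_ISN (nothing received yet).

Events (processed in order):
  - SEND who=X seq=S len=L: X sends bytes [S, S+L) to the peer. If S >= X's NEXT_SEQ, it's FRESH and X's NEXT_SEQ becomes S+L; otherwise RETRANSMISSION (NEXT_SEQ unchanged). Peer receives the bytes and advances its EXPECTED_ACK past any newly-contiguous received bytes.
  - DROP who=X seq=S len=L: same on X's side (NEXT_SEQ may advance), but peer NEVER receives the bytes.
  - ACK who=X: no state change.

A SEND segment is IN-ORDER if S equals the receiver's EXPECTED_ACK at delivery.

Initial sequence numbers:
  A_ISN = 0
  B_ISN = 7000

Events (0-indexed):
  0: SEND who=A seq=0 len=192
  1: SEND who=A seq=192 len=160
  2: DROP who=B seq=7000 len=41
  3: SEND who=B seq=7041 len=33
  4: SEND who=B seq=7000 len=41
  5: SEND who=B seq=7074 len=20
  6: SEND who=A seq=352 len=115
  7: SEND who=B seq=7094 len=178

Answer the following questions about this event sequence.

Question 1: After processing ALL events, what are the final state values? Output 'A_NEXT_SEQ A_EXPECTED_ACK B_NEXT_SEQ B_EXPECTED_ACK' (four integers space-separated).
Answer: 467 7272 7272 467

Derivation:
After event 0: A_seq=192 A_ack=7000 B_seq=7000 B_ack=192
After event 1: A_seq=352 A_ack=7000 B_seq=7000 B_ack=352
After event 2: A_seq=352 A_ack=7000 B_seq=7041 B_ack=352
After event 3: A_seq=352 A_ack=7000 B_seq=7074 B_ack=352
After event 4: A_seq=352 A_ack=7074 B_seq=7074 B_ack=352
After event 5: A_seq=352 A_ack=7094 B_seq=7094 B_ack=352
After event 6: A_seq=467 A_ack=7094 B_seq=7094 B_ack=467
After event 7: A_seq=467 A_ack=7272 B_seq=7272 B_ack=467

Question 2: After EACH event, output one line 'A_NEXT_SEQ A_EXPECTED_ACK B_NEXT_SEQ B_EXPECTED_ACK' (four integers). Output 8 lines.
192 7000 7000 192
352 7000 7000 352
352 7000 7041 352
352 7000 7074 352
352 7074 7074 352
352 7094 7094 352
467 7094 7094 467
467 7272 7272 467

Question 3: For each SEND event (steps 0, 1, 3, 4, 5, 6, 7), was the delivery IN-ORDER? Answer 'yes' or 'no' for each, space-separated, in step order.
Step 0: SEND seq=0 -> in-order
Step 1: SEND seq=192 -> in-order
Step 3: SEND seq=7041 -> out-of-order
Step 4: SEND seq=7000 -> in-order
Step 5: SEND seq=7074 -> in-order
Step 6: SEND seq=352 -> in-order
Step 7: SEND seq=7094 -> in-order

Answer: yes yes no yes yes yes yes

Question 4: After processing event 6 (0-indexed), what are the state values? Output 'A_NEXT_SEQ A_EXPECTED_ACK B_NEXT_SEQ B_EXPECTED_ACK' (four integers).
After event 0: A_seq=192 A_ack=7000 B_seq=7000 B_ack=192
After event 1: A_seq=352 A_ack=7000 B_seq=7000 B_ack=352
After event 2: A_seq=352 A_ack=7000 B_seq=7041 B_ack=352
After event 3: A_seq=352 A_ack=7000 B_seq=7074 B_ack=352
After event 4: A_seq=352 A_ack=7074 B_seq=7074 B_ack=352
After event 5: A_seq=352 A_ack=7094 B_seq=7094 B_ack=352
After event 6: A_seq=467 A_ack=7094 B_seq=7094 B_ack=467

467 7094 7094 467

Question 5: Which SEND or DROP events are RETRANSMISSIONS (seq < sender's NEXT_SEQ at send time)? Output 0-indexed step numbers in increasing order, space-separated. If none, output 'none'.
Answer: 4

Derivation:
Step 0: SEND seq=0 -> fresh
Step 1: SEND seq=192 -> fresh
Step 2: DROP seq=7000 -> fresh
Step 3: SEND seq=7041 -> fresh
Step 4: SEND seq=7000 -> retransmit
Step 5: SEND seq=7074 -> fresh
Step 6: SEND seq=352 -> fresh
Step 7: SEND seq=7094 -> fresh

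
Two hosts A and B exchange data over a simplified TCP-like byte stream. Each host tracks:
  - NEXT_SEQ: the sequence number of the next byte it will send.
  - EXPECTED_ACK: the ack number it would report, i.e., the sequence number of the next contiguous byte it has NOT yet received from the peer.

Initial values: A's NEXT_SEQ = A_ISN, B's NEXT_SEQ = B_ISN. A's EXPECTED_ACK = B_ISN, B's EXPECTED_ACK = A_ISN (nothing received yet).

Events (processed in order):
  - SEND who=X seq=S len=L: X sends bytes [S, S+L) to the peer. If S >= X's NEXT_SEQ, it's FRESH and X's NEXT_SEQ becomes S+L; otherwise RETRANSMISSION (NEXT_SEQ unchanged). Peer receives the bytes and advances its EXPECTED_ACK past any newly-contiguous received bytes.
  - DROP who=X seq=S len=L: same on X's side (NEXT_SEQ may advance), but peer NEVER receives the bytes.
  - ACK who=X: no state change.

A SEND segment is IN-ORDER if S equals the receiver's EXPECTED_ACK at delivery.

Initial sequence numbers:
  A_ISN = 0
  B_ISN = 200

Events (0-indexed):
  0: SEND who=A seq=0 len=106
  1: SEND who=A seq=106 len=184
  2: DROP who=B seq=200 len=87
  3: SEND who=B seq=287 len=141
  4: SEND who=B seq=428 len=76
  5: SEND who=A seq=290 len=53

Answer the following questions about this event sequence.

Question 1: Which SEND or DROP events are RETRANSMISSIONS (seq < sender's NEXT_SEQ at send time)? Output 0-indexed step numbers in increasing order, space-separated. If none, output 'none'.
Step 0: SEND seq=0 -> fresh
Step 1: SEND seq=106 -> fresh
Step 2: DROP seq=200 -> fresh
Step 3: SEND seq=287 -> fresh
Step 4: SEND seq=428 -> fresh
Step 5: SEND seq=290 -> fresh

Answer: none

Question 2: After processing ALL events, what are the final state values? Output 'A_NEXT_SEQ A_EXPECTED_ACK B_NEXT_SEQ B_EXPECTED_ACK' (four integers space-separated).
Answer: 343 200 504 343

Derivation:
After event 0: A_seq=106 A_ack=200 B_seq=200 B_ack=106
After event 1: A_seq=290 A_ack=200 B_seq=200 B_ack=290
After event 2: A_seq=290 A_ack=200 B_seq=287 B_ack=290
After event 3: A_seq=290 A_ack=200 B_seq=428 B_ack=290
After event 4: A_seq=290 A_ack=200 B_seq=504 B_ack=290
After event 5: A_seq=343 A_ack=200 B_seq=504 B_ack=343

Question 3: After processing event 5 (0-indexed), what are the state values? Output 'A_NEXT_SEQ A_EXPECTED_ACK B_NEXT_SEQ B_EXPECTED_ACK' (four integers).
After event 0: A_seq=106 A_ack=200 B_seq=200 B_ack=106
After event 1: A_seq=290 A_ack=200 B_seq=200 B_ack=290
After event 2: A_seq=290 A_ack=200 B_seq=287 B_ack=290
After event 3: A_seq=290 A_ack=200 B_seq=428 B_ack=290
After event 4: A_seq=290 A_ack=200 B_seq=504 B_ack=290
After event 5: A_seq=343 A_ack=200 B_seq=504 B_ack=343

343 200 504 343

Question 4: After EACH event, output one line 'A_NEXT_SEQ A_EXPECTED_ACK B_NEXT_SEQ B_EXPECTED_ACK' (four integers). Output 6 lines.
106 200 200 106
290 200 200 290
290 200 287 290
290 200 428 290
290 200 504 290
343 200 504 343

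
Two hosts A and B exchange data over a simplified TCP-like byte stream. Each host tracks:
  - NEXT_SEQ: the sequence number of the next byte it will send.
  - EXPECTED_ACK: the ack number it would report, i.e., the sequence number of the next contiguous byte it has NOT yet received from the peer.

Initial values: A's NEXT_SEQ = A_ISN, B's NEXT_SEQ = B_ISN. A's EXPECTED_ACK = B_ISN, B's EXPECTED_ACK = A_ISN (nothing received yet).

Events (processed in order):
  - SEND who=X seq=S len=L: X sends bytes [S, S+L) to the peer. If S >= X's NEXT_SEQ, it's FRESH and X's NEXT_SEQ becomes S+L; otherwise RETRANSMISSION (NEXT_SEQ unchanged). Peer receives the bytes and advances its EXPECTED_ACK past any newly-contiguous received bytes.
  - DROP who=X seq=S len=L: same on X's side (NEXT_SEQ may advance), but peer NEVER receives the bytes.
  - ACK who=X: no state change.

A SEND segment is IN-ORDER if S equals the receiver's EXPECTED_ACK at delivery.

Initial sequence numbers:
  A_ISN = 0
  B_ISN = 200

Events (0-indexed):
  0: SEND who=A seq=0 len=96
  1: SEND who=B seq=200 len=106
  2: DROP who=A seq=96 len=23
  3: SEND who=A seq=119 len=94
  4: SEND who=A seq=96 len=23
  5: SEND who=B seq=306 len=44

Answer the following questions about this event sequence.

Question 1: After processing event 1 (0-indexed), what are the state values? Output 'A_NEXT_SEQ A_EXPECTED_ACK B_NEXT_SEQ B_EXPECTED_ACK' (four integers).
After event 0: A_seq=96 A_ack=200 B_seq=200 B_ack=96
After event 1: A_seq=96 A_ack=306 B_seq=306 B_ack=96

96 306 306 96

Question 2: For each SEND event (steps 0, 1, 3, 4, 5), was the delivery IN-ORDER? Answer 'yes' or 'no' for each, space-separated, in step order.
Answer: yes yes no yes yes

Derivation:
Step 0: SEND seq=0 -> in-order
Step 1: SEND seq=200 -> in-order
Step 3: SEND seq=119 -> out-of-order
Step 4: SEND seq=96 -> in-order
Step 5: SEND seq=306 -> in-order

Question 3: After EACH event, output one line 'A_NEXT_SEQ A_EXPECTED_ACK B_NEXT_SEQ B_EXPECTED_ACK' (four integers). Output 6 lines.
96 200 200 96
96 306 306 96
119 306 306 96
213 306 306 96
213 306 306 213
213 350 350 213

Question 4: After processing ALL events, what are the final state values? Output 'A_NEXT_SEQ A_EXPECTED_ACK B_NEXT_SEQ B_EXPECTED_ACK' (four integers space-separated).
Answer: 213 350 350 213

Derivation:
After event 0: A_seq=96 A_ack=200 B_seq=200 B_ack=96
After event 1: A_seq=96 A_ack=306 B_seq=306 B_ack=96
After event 2: A_seq=119 A_ack=306 B_seq=306 B_ack=96
After event 3: A_seq=213 A_ack=306 B_seq=306 B_ack=96
After event 4: A_seq=213 A_ack=306 B_seq=306 B_ack=213
After event 5: A_seq=213 A_ack=350 B_seq=350 B_ack=213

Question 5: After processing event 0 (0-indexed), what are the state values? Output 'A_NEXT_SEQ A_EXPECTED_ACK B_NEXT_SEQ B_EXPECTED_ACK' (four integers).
After event 0: A_seq=96 A_ack=200 B_seq=200 B_ack=96

96 200 200 96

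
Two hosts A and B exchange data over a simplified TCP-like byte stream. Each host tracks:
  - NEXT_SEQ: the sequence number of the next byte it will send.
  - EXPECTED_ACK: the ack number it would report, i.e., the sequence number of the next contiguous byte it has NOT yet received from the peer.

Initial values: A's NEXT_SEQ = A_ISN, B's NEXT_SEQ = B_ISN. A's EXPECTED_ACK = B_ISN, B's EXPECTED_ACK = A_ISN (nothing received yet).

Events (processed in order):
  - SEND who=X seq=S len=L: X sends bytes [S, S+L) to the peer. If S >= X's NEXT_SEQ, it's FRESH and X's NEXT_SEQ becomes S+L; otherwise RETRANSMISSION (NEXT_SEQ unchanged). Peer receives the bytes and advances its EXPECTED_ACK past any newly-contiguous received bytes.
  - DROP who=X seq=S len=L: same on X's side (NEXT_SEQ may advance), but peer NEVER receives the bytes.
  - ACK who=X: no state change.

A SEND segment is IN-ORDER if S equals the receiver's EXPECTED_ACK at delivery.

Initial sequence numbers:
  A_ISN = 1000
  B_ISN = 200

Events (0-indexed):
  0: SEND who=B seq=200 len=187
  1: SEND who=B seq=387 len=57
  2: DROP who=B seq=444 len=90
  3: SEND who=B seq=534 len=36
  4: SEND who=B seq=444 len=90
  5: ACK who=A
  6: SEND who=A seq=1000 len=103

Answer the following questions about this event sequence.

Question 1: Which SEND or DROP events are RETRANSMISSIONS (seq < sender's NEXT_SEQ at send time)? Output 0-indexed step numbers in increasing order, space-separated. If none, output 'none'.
Answer: 4

Derivation:
Step 0: SEND seq=200 -> fresh
Step 1: SEND seq=387 -> fresh
Step 2: DROP seq=444 -> fresh
Step 3: SEND seq=534 -> fresh
Step 4: SEND seq=444 -> retransmit
Step 6: SEND seq=1000 -> fresh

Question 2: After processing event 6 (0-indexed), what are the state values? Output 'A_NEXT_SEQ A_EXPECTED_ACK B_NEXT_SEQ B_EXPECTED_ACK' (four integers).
After event 0: A_seq=1000 A_ack=387 B_seq=387 B_ack=1000
After event 1: A_seq=1000 A_ack=444 B_seq=444 B_ack=1000
After event 2: A_seq=1000 A_ack=444 B_seq=534 B_ack=1000
After event 3: A_seq=1000 A_ack=444 B_seq=570 B_ack=1000
After event 4: A_seq=1000 A_ack=570 B_seq=570 B_ack=1000
After event 5: A_seq=1000 A_ack=570 B_seq=570 B_ack=1000
After event 6: A_seq=1103 A_ack=570 B_seq=570 B_ack=1103

1103 570 570 1103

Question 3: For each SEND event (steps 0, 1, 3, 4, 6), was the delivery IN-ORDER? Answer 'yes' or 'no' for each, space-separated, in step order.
Answer: yes yes no yes yes

Derivation:
Step 0: SEND seq=200 -> in-order
Step 1: SEND seq=387 -> in-order
Step 3: SEND seq=534 -> out-of-order
Step 4: SEND seq=444 -> in-order
Step 6: SEND seq=1000 -> in-order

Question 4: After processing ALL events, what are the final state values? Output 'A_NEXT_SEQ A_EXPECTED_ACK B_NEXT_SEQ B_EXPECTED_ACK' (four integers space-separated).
After event 0: A_seq=1000 A_ack=387 B_seq=387 B_ack=1000
After event 1: A_seq=1000 A_ack=444 B_seq=444 B_ack=1000
After event 2: A_seq=1000 A_ack=444 B_seq=534 B_ack=1000
After event 3: A_seq=1000 A_ack=444 B_seq=570 B_ack=1000
After event 4: A_seq=1000 A_ack=570 B_seq=570 B_ack=1000
After event 5: A_seq=1000 A_ack=570 B_seq=570 B_ack=1000
After event 6: A_seq=1103 A_ack=570 B_seq=570 B_ack=1103

Answer: 1103 570 570 1103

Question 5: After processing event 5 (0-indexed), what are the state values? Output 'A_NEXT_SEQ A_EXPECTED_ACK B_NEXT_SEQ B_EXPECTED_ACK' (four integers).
After event 0: A_seq=1000 A_ack=387 B_seq=387 B_ack=1000
After event 1: A_seq=1000 A_ack=444 B_seq=444 B_ack=1000
After event 2: A_seq=1000 A_ack=444 B_seq=534 B_ack=1000
After event 3: A_seq=1000 A_ack=444 B_seq=570 B_ack=1000
After event 4: A_seq=1000 A_ack=570 B_seq=570 B_ack=1000
After event 5: A_seq=1000 A_ack=570 B_seq=570 B_ack=1000

1000 570 570 1000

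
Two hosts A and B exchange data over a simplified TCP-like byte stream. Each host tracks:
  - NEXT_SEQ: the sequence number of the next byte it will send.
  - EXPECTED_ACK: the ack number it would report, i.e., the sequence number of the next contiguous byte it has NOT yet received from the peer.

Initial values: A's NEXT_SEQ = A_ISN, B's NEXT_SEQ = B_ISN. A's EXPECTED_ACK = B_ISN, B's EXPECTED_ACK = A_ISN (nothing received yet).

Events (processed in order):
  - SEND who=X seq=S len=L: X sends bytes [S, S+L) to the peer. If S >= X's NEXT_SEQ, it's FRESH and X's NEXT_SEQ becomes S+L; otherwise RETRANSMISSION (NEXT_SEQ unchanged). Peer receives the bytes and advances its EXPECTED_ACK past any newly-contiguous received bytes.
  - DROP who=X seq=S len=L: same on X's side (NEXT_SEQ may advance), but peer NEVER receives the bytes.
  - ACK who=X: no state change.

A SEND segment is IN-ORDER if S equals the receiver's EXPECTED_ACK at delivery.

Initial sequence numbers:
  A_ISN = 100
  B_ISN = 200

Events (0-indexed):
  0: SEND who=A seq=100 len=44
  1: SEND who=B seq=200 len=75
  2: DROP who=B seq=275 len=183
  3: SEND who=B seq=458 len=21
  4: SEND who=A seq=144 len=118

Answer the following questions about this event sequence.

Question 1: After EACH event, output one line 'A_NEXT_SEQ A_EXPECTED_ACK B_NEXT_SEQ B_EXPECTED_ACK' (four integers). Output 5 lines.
144 200 200 144
144 275 275 144
144 275 458 144
144 275 479 144
262 275 479 262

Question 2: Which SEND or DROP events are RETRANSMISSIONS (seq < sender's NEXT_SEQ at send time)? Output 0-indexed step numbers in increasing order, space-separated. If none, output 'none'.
Step 0: SEND seq=100 -> fresh
Step 1: SEND seq=200 -> fresh
Step 2: DROP seq=275 -> fresh
Step 3: SEND seq=458 -> fresh
Step 4: SEND seq=144 -> fresh

Answer: none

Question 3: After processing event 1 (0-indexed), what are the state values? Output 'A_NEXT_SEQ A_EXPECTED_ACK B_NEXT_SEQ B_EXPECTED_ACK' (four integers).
After event 0: A_seq=144 A_ack=200 B_seq=200 B_ack=144
After event 1: A_seq=144 A_ack=275 B_seq=275 B_ack=144

144 275 275 144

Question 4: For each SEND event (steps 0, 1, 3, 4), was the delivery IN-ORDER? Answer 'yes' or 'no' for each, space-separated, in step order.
Step 0: SEND seq=100 -> in-order
Step 1: SEND seq=200 -> in-order
Step 3: SEND seq=458 -> out-of-order
Step 4: SEND seq=144 -> in-order

Answer: yes yes no yes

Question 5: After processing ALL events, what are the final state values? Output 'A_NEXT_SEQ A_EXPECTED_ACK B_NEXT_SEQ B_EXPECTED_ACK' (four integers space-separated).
After event 0: A_seq=144 A_ack=200 B_seq=200 B_ack=144
After event 1: A_seq=144 A_ack=275 B_seq=275 B_ack=144
After event 2: A_seq=144 A_ack=275 B_seq=458 B_ack=144
After event 3: A_seq=144 A_ack=275 B_seq=479 B_ack=144
After event 4: A_seq=262 A_ack=275 B_seq=479 B_ack=262

Answer: 262 275 479 262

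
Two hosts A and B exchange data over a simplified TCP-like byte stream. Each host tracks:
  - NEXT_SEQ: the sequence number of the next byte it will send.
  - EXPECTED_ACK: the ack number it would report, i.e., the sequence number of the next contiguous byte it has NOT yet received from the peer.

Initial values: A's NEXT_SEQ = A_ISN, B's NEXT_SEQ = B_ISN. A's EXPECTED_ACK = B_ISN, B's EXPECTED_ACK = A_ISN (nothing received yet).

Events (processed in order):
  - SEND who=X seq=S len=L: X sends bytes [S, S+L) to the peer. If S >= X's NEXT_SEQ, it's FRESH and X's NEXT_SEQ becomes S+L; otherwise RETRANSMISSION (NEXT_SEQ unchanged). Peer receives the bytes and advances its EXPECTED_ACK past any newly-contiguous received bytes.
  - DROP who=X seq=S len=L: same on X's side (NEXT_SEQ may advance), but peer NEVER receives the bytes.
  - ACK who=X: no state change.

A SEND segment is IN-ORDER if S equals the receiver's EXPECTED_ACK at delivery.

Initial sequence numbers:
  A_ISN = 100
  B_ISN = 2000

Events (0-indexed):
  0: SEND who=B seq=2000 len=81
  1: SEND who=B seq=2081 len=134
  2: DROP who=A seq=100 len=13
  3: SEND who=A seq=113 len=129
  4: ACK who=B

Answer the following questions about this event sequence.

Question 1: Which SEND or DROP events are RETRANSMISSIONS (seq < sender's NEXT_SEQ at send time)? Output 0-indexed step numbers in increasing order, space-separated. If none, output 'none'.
Answer: none

Derivation:
Step 0: SEND seq=2000 -> fresh
Step 1: SEND seq=2081 -> fresh
Step 2: DROP seq=100 -> fresh
Step 3: SEND seq=113 -> fresh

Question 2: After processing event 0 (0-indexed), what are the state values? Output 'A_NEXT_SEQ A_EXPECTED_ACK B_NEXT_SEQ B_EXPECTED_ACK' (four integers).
After event 0: A_seq=100 A_ack=2081 B_seq=2081 B_ack=100

100 2081 2081 100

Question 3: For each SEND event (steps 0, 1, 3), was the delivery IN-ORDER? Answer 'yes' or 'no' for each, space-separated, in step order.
Answer: yes yes no

Derivation:
Step 0: SEND seq=2000 -> in-order
Step 1: SEND seq=2081 -> in-order
Step 3: SEND seq=113 -> out-of-order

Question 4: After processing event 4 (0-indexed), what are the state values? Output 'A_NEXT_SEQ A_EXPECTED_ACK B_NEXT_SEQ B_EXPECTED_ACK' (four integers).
After event 0: A_seq=100 A_ack=2081 B_seq=2081 B_ack=100
After event 1: A_seq=100 A_ack=2215 B_seq=2215 B_ack=100
After event 2: A_seq=113 A_ack=2215 B_seq=2215 B_ack=100
After event 3: A_seq=242 A_ack=2215 B_seq=2215 B_ack=100
After event 4: A_seq=242 A_ack=2215 B_seq=2215 B_ack=100

242 2215 2215 100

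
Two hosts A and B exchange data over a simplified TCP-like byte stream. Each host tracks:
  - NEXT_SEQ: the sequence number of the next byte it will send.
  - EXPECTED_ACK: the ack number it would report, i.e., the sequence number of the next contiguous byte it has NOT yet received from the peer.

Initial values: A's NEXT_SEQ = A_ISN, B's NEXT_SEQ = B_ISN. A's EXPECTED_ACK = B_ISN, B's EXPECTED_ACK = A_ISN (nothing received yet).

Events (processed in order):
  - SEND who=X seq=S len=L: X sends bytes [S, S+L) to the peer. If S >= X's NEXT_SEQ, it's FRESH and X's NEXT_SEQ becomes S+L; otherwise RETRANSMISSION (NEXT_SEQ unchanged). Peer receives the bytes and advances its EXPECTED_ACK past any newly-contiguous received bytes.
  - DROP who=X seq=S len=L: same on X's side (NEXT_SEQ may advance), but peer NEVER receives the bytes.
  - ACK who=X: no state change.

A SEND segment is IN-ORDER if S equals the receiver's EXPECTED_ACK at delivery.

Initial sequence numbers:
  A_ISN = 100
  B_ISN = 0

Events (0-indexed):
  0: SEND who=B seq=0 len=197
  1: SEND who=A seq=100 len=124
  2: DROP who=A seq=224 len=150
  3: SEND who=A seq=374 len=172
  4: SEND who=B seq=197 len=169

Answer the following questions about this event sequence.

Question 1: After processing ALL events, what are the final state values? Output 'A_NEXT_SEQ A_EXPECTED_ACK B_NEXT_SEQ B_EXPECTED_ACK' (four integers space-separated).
Answer: 546 366 366 224

Derivation:
After event 0: A_seq=100 A_ack=197 B_seq=197 B_ack=100
After event 1: A_seq=224 A_ack=197 B_seq=197 B_ack=224
After event 2: A_seq=374 A_ack=197 B_seq=197 B_ack=224
After event 3: A_seq=546 A_ack=197 B_seq=197 B_ack=224
After event 4: A_seq=546 A_ack=366 B_seq=366 B_ack=224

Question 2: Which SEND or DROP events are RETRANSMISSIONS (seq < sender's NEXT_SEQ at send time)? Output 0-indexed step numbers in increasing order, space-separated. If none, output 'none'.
Answer: none

Derivation:
Step 0: SEND seq=0 -> fresh
Step 1: SEND seq=100 -> fresh
Step 2: DROP seq=224 -> fresh
Step 3: SEND seq=374 -> fresh
Step 4: SEND seq=197 -> fresh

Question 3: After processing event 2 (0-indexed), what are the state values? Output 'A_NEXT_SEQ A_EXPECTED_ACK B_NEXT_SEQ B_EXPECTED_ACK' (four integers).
After event 0: A_seq=100 A_ack=197 B_seq=197 B_ack=100
After event 1: A_seq=224 A_ack=197 B_seq=197 B_ack=224
After event 2: A_seq=374 A_ack=197 B_seq=197 B_ack=224

374 197 197 224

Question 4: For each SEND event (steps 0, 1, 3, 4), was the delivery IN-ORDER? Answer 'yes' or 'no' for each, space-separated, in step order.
Answer: yes yes no yes

Derivation:
Step 0: SEND seq=0 -> in-order
Step 1: SEND seq=100 -> in-order
Step 3: SEND seq=374 -> out-of-order
Step 4: SEND seq=197 -> in-order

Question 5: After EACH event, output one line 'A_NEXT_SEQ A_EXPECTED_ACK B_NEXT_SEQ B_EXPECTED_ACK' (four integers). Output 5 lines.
100 197 197 100
224 197 197 224
374 197 197 224
546 197 197 224
546 366 366 224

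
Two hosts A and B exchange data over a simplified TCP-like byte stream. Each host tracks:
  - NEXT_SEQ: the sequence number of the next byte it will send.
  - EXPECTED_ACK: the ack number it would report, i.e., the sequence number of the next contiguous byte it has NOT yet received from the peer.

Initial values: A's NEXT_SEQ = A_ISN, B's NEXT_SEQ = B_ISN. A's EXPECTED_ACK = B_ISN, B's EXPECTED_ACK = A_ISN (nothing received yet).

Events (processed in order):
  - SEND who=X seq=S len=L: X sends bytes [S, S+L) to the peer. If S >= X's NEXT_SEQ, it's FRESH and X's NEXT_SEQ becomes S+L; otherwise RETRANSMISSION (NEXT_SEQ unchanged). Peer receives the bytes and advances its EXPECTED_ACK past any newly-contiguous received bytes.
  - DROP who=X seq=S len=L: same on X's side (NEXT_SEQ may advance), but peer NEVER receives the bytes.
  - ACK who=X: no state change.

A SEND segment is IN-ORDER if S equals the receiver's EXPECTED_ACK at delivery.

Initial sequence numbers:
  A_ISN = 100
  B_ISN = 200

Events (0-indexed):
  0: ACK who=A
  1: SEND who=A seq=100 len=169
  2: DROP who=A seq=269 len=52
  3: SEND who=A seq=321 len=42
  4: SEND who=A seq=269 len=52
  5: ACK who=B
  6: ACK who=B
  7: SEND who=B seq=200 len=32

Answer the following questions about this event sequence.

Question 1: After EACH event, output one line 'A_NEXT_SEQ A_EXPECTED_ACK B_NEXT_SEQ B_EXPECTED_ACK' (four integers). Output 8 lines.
100 200 200 100
269 200 200 269
321 200 200 269
363 200 200 269
363 200 200 363
363 200 200 363
363 200 200 363
363 232 232 363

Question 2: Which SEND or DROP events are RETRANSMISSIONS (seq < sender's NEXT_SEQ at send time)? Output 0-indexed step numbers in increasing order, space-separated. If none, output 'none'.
Step 1: SEND seq=100 -> fresh
Step 2: DROP seq=269 -> fresh
Step 3: SEND seq=321 -> fresh
Step 4: SEND seq=269 -> retransmit
Step 7: SEND seq=200 -> fresh

Answer: 4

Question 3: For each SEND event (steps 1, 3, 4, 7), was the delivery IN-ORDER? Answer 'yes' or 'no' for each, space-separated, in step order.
Answer: yes no yes yes

Derivation:
Step 1: SEND seq=100 -> in-order
Step 3: SEND seq=321 -> out-of-order
Step 4: SEND seq=269 -> in-order
Step 7: SEND seq=200 -> in-order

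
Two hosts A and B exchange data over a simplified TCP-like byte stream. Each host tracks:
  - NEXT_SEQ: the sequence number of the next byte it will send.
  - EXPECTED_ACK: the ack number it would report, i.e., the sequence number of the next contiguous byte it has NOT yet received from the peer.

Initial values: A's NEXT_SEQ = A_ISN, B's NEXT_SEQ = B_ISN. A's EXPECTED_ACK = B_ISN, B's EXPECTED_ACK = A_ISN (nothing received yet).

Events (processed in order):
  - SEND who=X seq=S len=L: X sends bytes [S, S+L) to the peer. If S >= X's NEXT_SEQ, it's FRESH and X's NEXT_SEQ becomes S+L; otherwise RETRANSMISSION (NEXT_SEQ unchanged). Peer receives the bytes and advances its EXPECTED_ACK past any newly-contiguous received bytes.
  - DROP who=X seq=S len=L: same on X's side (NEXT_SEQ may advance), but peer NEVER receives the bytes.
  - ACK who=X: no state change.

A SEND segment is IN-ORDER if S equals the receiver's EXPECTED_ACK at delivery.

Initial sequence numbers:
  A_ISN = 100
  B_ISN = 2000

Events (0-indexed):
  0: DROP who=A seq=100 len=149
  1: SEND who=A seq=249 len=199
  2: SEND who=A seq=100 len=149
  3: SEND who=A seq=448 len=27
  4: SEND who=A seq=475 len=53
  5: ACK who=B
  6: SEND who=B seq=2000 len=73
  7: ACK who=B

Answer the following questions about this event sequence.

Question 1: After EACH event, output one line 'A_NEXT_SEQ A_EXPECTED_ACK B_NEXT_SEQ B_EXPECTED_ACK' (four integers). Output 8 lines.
249 2000 2000 100
448 2000 2000 100
448 2000 2000 448
475 2000 2000 475
528 2000 2000 528
528 2000 2000 528
528 2073 2073 528
528 2073 2073 528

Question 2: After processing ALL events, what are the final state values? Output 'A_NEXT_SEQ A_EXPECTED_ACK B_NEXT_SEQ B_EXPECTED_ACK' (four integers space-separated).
After event 0: A_seq=249 A_ack=2000 B_seq=2000 B_ack=100
After event 1: A_seq=448 A_ack=2000 B_seq=2000 B_ack=100
After event 2: A_seq=448 A_ack=2000 B_seq=2000 B_ack=448
After event 3: A_seq=475 A_ack=2000 B_seq=2000 B_ack=475
After event 4: A_seq=528 A_ack=2000 B_seq=2000 B_ack=528
After event 5: A_seq=528 A_ack=2000 B_seq=2000 B_ack=528
After event 6: A_seq=528 A_ack=2073 B_seq=2073 B_ack=528
After event 7: A_seq=528 A_ack=2073 B_seq=2073 B_ack=528

Answer: 528 2073 2073 528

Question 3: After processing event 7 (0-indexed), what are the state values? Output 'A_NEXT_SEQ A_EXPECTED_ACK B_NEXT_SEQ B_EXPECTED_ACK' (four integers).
After event 0: A_seq=249 A_ack=2000 B_seq=2000 B_ack=100
After event 1: A_seq=448 A_ack=2000 B_seq=2000 B_ack=100
After event 2: A_seq=448 A_ack=2000 B_seq=2000 B_ack=448
After event 3: A_seq=475 A_ack=2000 B_seq=2000 B_ack=475
After event 4: A_seq=528 A_ack=2000 B_seq=2000 B_ack=528
After event 5: A_seq=528 A_ack=2000 B_seq=2000 B_ack=528
After event 6: A_seq=528 A_ack=2073 B_seq=2073 B_ack=528
After event 7: A_seq=528 A_ack=2073 B_seq=2073 B_ack=528

528 2073 2073 528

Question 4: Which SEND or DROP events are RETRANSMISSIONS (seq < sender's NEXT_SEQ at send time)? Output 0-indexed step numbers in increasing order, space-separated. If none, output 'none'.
Step 0: DROP seq=100 -> fresh
Step 1: SEND seq=249 -> fresh
Step 2: SEND seq=100 -> retransmit
Step 3: SEND seq=448 -> fresh
Step 4: SEND seq=475 -> fresh
Step 6: SEND seq=2000 -> fresh

Answer: 2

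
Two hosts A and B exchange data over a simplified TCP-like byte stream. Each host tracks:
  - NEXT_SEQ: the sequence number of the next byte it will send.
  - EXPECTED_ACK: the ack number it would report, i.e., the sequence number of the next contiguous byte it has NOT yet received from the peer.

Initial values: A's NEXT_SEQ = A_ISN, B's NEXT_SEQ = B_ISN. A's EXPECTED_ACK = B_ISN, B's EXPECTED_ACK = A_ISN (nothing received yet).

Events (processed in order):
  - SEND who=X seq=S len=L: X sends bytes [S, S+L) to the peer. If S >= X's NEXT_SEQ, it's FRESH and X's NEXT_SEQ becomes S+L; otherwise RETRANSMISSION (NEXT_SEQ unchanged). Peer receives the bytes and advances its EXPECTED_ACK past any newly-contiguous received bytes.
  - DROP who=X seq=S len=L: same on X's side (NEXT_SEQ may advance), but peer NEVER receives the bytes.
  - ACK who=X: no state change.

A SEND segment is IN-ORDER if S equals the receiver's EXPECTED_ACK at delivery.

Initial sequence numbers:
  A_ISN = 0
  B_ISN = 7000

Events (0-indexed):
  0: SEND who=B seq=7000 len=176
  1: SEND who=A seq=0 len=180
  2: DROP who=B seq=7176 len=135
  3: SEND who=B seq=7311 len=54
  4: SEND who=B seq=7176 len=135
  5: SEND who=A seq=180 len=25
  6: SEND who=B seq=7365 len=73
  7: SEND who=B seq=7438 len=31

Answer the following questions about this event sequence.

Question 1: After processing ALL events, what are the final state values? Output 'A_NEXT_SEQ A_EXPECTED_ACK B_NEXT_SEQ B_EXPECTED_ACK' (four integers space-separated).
After event 0: A_seq=0 A_ack=7176 B_seq=7176 B_ack=0
After event 1: A_seq=180 A_ack=7176 B_seq=7176 B_ack=180
After event 2: A_seq=180 A_ack=7176 B_seq=7311 B_ack=180
After event 3: A_seq=180 A_ack=7176 B_seq=7365 B_ack=180
After event 4: A_seq=180 A_ack=7365 B_seq=7365 B_ack=180
After event 5: A_seq=205 A_ack=7365 B_seq=7365 B_ack=205
After event 6: A_seq=205 A_ack=7438 B_seq=7438 B_ack=205
After event 7: A_seq=205 A_ack=7469 B_seq=7469 B_ack=205

Answer: 205 7469 7469 205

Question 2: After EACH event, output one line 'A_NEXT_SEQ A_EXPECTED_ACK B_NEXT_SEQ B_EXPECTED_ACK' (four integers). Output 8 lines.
0 7176 7176 0
180 7176 7176 180
180 7176 7311 180
180 7176 7365 180
180 7365 7365 180
205 7365 7365 205
205 7438 7438 205
205 7469 7469 205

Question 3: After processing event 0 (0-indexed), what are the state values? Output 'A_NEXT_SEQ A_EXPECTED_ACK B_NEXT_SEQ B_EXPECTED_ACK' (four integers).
After event 0: A_seq=0 A_ack=7176 B_seq=7176 B_ack=0

0 7176 7176 0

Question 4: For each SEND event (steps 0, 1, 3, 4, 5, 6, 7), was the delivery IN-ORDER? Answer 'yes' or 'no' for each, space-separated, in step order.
Answer: yes yes no yes yes yes yes

Derivation:
Step 0: SEND seq=7000 -> in-order
Step 1: SEND seq=0 -> in-order
Step 3: SEND seq=7311 -> out-of-order
Step 4: SEND seq=7176 -> in-order
Step 5: SEND seq=180 -> in-order
Step 6: SEND seq=7365 -> in-order
Step 7: SEND seq=7438 -> in-order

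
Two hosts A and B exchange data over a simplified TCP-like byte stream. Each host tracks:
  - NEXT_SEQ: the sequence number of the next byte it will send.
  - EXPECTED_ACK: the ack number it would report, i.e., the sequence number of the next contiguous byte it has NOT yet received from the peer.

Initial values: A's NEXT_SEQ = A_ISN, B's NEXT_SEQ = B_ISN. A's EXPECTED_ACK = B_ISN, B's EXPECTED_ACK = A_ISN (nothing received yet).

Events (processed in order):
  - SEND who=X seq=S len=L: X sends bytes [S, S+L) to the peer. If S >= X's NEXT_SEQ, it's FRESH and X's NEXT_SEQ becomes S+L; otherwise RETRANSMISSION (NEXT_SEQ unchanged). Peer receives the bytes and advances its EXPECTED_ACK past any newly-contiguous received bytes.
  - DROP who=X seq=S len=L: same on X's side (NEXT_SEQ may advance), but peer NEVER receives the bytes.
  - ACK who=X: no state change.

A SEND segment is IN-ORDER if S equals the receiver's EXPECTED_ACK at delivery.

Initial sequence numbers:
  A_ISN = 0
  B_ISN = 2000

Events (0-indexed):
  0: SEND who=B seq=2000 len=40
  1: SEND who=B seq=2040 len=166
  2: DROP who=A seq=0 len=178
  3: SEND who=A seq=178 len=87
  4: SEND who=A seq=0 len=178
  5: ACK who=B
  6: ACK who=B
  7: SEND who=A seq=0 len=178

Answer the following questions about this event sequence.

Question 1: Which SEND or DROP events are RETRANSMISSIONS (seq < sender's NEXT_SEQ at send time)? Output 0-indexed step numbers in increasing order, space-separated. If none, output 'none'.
Answer: 4 7

Derivation:
Step 0: SEND seq=2000 -> fresh
Step 1: SEND seq=2040 -> fresh
Step 2: DROP seq=0 -> fresh
Step 3: SEND seq=178 -> fresh
Step 4: SEND seq=0 -> retransmit
Step 7: SEND seq=0 -> retransmit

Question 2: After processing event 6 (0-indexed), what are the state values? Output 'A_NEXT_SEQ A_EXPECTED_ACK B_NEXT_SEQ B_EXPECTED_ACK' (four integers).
After event 0: A_seq=0 A_ack=2040 B_seq=2040 B_ack=0
After event 1: A_seq=0 A_ack=2206 B_seq=2206 B_ack=0
After event 2: A_seq=178 A_ack=2206 B_seq=2206 B_ack=0
After event 3: A_seq=265 A_ack=2206 B_seq=2206 B_ack=0
After event 4: A_seq=265 A_ack=2206 B_seq=2206 B_ack=265
After event 5: A_seq=265 A_ack=2206 B_seq=2206 B_ack=265
After event 6: A_seq=265 A_ack=2206 B_seq=2206 B_ack=265

265 2206 2206 265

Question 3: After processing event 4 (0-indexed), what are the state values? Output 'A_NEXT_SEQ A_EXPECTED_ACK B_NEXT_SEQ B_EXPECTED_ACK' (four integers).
After event 0: A_seq=0 A_ack=2040 B_seq=2040 B_ack=0
After event 1: A_seq=0 A_ack=2206 B_seq=2206 B_ack=0
After event 2: A_seq=178 A_ack=2206 B_seq=2206 B_ack=0
After event 3: A_seq=265 A_ack=2206 B_seq=2206 B_ack=0
After event 4: A_seq=265 A_ack=2206 B_seq=2206 B_ack=265

265 2206 2206 265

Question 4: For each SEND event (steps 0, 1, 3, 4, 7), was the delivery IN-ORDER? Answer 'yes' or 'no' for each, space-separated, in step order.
Step 0: SEND seq=2000 -> in-order
Step 1: SEND seq=2040 -> in-order
Step 3: SEND seq=178 -> out-of-order
Step 4: SEND seq=0 -> in-order
Step 7: SEND seq=0 -> out-of-order

Answer: yes yes no yes no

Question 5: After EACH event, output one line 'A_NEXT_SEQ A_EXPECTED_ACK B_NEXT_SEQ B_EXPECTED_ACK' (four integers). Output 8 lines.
0 2040 2040 0
0 2206 2206 0
178 2206 2206 0
265 2206 2206 0
265 2206 2206 265
265 2206 2206 265
265 2206 2206 265
265 2206 2206 265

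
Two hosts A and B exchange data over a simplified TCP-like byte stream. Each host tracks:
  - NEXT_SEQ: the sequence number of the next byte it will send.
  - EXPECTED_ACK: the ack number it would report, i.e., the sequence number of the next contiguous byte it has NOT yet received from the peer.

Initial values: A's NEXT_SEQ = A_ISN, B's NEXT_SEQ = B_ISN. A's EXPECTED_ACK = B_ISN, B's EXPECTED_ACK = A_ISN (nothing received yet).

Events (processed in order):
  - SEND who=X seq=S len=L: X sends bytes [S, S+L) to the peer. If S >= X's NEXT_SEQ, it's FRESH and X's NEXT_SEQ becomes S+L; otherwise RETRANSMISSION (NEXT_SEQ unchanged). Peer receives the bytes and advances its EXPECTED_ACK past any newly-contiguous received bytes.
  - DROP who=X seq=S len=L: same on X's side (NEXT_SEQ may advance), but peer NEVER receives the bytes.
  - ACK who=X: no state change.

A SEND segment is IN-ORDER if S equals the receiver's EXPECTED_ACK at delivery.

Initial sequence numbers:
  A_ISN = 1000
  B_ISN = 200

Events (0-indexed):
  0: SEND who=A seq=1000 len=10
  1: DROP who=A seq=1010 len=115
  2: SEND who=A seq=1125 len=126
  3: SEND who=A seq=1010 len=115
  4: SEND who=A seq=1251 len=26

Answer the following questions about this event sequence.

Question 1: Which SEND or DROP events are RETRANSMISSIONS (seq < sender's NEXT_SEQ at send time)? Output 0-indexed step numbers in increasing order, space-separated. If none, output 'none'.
Step 0: SEND seq=1000 -> fresh
Step 1: DROP seq=1010 -> fresh
Step 2: SEND seq=1125 -> fresh
Step 3: SEND seq=1010 -> retransmit
Step 4: SEND seq=1251 -> fresh

Answer: 3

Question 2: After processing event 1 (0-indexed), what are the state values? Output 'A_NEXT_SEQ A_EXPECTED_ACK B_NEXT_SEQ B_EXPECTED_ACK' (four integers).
After event 0: A_seq=1010 A_ack=200 B_seq=200 B_ack=1010
After event 1: A_seq=1125 A_ack=200 B_seq=200 B_ack=1010

1125 200 200 1010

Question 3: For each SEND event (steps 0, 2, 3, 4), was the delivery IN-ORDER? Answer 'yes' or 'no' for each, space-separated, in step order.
Answer: yes no yes yes

Derivation:
Step 0: SEND seq=1000 -> in-order
Step 2: SEND seq=1125 -> out-of-order
Step 3: SEND seq=1010 -> in-order
Step 4: SEND seq=1251 -> in-order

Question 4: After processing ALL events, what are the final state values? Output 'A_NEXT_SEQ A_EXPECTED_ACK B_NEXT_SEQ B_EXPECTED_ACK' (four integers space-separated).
Answer: 1277 200 200 1277

Derivation:
After event 0: A_seq=1010 A_ack=200 B_seq=200 B_ack=1010
After event 1: A_seq=1125 A_ack=200 B_seq=200 B_ack=1010
After event 2: A_seq=1251 A_ack=200 B_seq=200 B_ack=1010
After event 3: A_seq=1251 A_ack=200 B_seq=200 B_ack=1251
After event 4: A_seq=1277 A_ack=200 B_seq=200 B_ack=1277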